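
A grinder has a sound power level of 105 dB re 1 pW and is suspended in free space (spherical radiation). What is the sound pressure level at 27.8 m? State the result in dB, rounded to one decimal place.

65.1 dB

Free-field spherical radiation: L_p = L_w − 10·log₁₀(4π·r²), r = 27.8 m.
4π·r² = 9712 m², 10·log₁₀ of that is 39.873 dB.
L_p = 105 − 39.873 = 65.13 dB.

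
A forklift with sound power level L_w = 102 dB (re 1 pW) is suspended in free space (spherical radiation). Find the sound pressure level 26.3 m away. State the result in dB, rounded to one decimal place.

62.6 dB

Free-field spherical radiation: L_p = L_w − 10·log₁₀(4π·r²), r = 26.3 m.
4π·r² = 8692 m², 10·log₁₀ of that is 39.391 dB.
L_p = 102 − 39.391 = 62.61 dB.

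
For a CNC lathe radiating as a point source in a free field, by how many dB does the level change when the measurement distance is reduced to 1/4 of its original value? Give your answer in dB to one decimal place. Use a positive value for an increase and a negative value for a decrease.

+12.0 dB

With spherical spreading the level changes by −20·log₁₀(r₂/r₁).
ΔL = −20·log₁₀(0.25) = +12.04 dB.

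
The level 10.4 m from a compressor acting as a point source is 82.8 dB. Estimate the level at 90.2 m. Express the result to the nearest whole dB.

Spherical spreading from a point source gives a 20·log₁₀(r₂/r₁) drop.
L₂ = 82.8 − 20·log₁₀(90.2/10.4) = 82.8 − 18.763 = 64.04 dB.

64 dB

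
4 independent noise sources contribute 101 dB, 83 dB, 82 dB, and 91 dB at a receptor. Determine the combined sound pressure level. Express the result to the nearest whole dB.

Incoherent sources combine by intensity addition: L_total = 10·log₁₀(Σ 10^(L_i/10)).
Σ 10^(L/10) = 10^(101/10) + 10^(83/10) + 10^(82/10) + 10^(91/10) = 1.421e+10.
L_total = 10·log₁₀(1.421e+10) = 101.52 dB.

102 dB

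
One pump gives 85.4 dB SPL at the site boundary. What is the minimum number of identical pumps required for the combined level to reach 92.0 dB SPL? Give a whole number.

The shortfall is 92.0 − 85.4 = 6.6 dB, and N units add 10·log₁₀ N, so need 10·log₁₀ N ≥ 6.6.
N ≥ 10^(6.6/10) = 4.571, so N = 5.

5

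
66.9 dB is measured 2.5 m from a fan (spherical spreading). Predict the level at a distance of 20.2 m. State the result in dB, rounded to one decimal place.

Spherical spreading from a point source gives a 20·log₁₀(r₂/r₁) drop.
L₂ = 66.9 − 20·log₁₀(20.2/2.5) = 66.9 − 18.148 = 48.75 dB.

48.8 dB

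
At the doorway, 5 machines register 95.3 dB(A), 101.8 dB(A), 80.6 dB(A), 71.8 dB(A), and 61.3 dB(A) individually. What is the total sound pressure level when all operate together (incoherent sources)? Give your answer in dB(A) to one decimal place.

102.7 dB(A)

Incoherent sources combine by intensity addition: L_total = 10·log₁₀(Σ 10^(L_i/10)).
Σ 10^(L/10) = 10^(95.3/10) + 10^(101.8/10) + 10^(80.6/10) + 10^(71.8/10) + 10^(61.3/10) = 1.866e+10.
L_total = 10·log₁₀(1.866e+10) = 102.71 dB(A).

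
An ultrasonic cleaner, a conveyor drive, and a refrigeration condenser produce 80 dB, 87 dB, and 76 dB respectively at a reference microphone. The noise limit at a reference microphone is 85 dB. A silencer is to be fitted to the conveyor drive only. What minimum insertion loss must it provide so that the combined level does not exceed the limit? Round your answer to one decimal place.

The untreated sources together contribute 10^(80/10) + 10^(76/10) = 1.398e+08, i.e. 81.46 dB.
To meet 85 dB overall, the treated conveyor drive may contribute at most 10^(85/10) − 1.398e+08 = 1.764e+08, i.e. 82.47 dB.
Required insertion loss = 87 − 82.47 = 4.53 dB.

4.5 dB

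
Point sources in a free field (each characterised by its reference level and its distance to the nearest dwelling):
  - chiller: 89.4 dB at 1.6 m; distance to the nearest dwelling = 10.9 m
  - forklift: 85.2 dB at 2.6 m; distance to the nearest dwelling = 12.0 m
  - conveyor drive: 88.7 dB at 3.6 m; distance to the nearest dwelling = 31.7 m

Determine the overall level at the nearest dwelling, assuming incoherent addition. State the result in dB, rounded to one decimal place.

Apply inverse-square spreading to bring every level to the receiver, then sum 10^(L/10).
chiller: 89.4 − 20·log₁₀(10.9/1.6) = 89.4 − 16.67 = 72.73 dB.
forklift: 85.2 − 20·log₁₀(12.0/2.6) = 85.2 − 13.28 = 71.92 dB.
conveyor drive: 88.7 − 20·log₁₀(31.7/3.6) = 88.7 − 18.90 = 69.80 dB.
Σ 10^(L/10) = 4.387e+07 → L_total = 10·log₁₀(4.387e+07) = 76.42 dB.

76.4 dB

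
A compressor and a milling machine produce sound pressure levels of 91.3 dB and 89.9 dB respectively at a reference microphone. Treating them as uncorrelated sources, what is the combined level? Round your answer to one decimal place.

93.7 dB

Incoherent sources combine by intensity addition: L_total = 10·log₁₀(Σ 10^(L_i/10)).
Σ 10^(L/10) = 10^(91.3/10) + 10^(89.9/10) = 2.326e+09.
L_total = 10·log₁₀(2.326e+09) = 93.67 dB.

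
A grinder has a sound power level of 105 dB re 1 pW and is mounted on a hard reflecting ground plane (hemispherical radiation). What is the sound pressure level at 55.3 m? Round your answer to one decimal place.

62.2 dB

L_p = L_w − 10·log₁₀(2π·r²) with r = 55.3 m.
2π·r² = 1.921e+04 m², 10·log₁₀ of that is 42.836 dB.
L_p = 105 − 42.836 = 62.16 dB.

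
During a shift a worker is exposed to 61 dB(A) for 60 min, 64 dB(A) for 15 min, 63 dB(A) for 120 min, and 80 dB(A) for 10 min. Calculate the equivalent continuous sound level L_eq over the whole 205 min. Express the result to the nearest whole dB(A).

The energy average is taken in the linear domain: L_eq = 10·log₁₀[(Σ tᵢ·10^(Lᵢ/10))/T], T = 205 min.
Σ tᵢ·10^(Lᵢ/10) = 60·10^(61/10) + 15·10^(64/10) + 120·10^(63/10) + 10·10^(80/10) = 1.353e+09.
L_eq = 10·log₁₀(1.353e+09/205) = 68.19 dB(A).

68 dB(A)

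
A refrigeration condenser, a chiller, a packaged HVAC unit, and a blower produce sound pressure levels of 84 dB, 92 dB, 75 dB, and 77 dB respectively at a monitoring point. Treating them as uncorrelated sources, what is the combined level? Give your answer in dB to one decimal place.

Incoherent sources combine by intensity addition: L_total = 10·log₁₀(Σ 10^(L_i/10)).
Σ 10^(L/10) = 10^(84/10) + 10^(92/10) + 10^(75/10) + 10^(77/10) = 1.918e+09.
L_total = 10·log₁₀(1.918e+09) = 92.83 dB.

92.8 dB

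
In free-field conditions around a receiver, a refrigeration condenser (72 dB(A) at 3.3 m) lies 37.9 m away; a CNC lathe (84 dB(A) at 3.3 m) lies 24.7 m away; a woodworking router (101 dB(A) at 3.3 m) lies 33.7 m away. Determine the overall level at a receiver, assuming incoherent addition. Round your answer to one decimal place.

81.0 dB(A)

First find each source's level at the receiver (point-source: −20·log₁₀(r/r_ref)), then combine on an intensity basis.
refrigeration condenser: 72 − 20·log₁₀(37.9/3.3) = 72 − 21.20 = 50.80 dB(A).
CNC lathe: 84 − 20·log₁₀(24.7/3.3) = 84 − 17.48 = 66.52 dB(A).
woodworking router: 101 − 20·log₁₀(33.7/3.3) = 101 − 20.18 = 80.82 dB(A).
Σ 10^(L/10) = 1.253e+08 → L_total = 10·log₁₀(1.253e+08) = 80.98 dB(A).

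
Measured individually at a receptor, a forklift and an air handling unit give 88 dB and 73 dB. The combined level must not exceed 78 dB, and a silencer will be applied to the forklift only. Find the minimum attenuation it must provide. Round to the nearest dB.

Everything except the forklift sums to 10^(73/10) = 1.995e+07 in linear terms, 73.00 dB.
To meet 78 dB overall, the treated forklift may contribute at most 10^(78/10) − 1.995e+07 = 4.314e+07, i.e. 76.35 dB.
Required insertion loss = 88 − 76.35 = 11.65 dB.

12 dB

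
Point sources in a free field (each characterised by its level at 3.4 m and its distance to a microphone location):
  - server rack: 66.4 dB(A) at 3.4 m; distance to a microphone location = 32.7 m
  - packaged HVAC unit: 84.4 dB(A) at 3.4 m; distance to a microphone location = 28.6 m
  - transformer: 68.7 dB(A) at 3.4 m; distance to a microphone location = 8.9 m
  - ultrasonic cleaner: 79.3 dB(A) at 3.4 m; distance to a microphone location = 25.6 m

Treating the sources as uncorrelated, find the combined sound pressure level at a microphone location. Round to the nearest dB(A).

First find each source's level at the receiver (point-source: −20·log₁₀(r/r_ref)), then combine on an intensity basis.
server rack: 66.4 − 20·log₁₀(32.7/3.4) = 66.4 − 19.66 = 46.74 dB(A).
packaged HVAC unit: 84.4 − 20·log₁₀(28.6/3.4) = 84.4 − 18.50 = 65.90 dB(A).
transformer: 68.7 − 20·log₁₀(8.9/3.4) = 68.7 − 8.36 = 60.34 dB(A).
ultrasonic cleaner: 79.3 − 20·log₁₀(25.6/3.4) = 79.3 − 17.54 = 61.76 dB(A).
Σ 10^(L/10) = 6.523e+06 → L_total = 10·log₁₀(6.523e+06) = 68.14 dB(A).

68 dB(A)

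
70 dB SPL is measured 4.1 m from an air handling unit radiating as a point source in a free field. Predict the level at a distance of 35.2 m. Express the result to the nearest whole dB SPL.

For a point source, L₂ = L₁ − 20·log₁₀(r₂/r₁).
L₂ = 70 − 20·log₁₀(35.2/4.1) = 70 − 18.675 = 51.32 dB SPL.

51 dB SPL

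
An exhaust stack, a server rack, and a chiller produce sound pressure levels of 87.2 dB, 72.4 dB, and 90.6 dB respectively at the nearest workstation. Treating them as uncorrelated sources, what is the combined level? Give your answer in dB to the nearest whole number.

For uncorrelated sources the intensities add, so convert each level to linear form, sum, and take 10·log₁₀ of the total.
Σ 10^(L/10) = 10^(87.2/10) + 10^(72.4/10) + 10^(90.6/10) = 1.690e+09.
L_total = 10·log₁₀(1.690e+09) = 92.28 dB.

92 dB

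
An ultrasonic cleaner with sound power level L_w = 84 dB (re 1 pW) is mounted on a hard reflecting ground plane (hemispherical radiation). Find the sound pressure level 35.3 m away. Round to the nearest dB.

Free-field hemispherical radiation: L_p = L_w − 10·log₁₀(2π·r²), r = 35.3 m.
2π·r² = 7829 m², 10·log₁₀ of that is 38.937 dB.
L_p = 84 − 38.937 = 45.06 dB.

45 dB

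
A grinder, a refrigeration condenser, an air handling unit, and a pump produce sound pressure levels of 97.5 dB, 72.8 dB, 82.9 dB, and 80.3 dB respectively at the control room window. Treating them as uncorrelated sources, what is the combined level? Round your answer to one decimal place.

Incoherent sources combine by intensity addition: L_total = 10·log₁₀(Σ 10^(L_i/10)).
Σ 10^(L/10) = 10^(97.5/10) + 10^(72.8/10) + 10^(82.9/10) + 10^(80.3/10) = 5.945e+09.
L_total = 10·log₁₀(5.945e+09) = 97.74 dB.

97.7 dB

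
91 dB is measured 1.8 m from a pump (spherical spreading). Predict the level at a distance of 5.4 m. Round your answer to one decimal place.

Point-source attenuation: ΔL = 20·log₁₀(r₂/r₁) = 20·log₁₀(5.4/1.8) = 9.542 dB.
L₂ = 91 − 20·log₁₀(5.4/1.8) = 91 − 9.542 = 81.46 dB.

81.5 dB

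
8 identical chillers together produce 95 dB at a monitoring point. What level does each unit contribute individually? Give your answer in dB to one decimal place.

For N identical incoherent sources L_total = L₁ + 10·log₁₀ N, so L₁ = 95 − 10·log₁₀(8) = 95 − 9.031.

86.0 dB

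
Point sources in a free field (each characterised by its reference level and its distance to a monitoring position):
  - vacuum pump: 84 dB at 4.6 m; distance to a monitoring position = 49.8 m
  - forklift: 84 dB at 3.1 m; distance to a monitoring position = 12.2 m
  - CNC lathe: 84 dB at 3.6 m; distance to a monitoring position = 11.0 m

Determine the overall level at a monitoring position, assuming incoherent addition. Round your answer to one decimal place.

76.6 dB

Apply inverse-square spreading to bring every level to the receiver, then sum 10^(L/10).
vacuum pump: 84 − 20·log₁₀(49.8/4.6) = 84 − 20.69 = 63.31 dB.
forklift: 84 − 20·log₁₀(12.2/3.1) = 84 − 11.90 = 72.10 dB.
CNC lathe: 84 − 20·log₁₀(11.0/3.6) = 84 − 9.70 = 74.30 dB.
Σ 10^(L/10) = 4.527e+07 → L_total = 10·log₁₀(4.527e+07) = 76.56 dB.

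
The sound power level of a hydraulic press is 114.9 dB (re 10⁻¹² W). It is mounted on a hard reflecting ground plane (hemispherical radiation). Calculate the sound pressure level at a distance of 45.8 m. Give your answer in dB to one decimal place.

The power spreads over a hemisphere of area 2π·r², so L_p = L_w − 10·log₁₀(2π·r²).
2π·r² = 1.318e+04 m², 10·log₁₀ of that is 41.199 dB.
L_p = 114.9 − 41.199 = 73.70 dB.

73.7 dB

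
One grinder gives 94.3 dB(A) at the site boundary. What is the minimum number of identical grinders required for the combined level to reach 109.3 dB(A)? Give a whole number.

32

The shortfall is 109.3 − 94.3 = 15.0 dB, and N units add 10·log₁₀ N, so need 10·log₁₀ N ≥ 15.0.
N ≥ 10^(15.0/10) = 31.623, so N = 32.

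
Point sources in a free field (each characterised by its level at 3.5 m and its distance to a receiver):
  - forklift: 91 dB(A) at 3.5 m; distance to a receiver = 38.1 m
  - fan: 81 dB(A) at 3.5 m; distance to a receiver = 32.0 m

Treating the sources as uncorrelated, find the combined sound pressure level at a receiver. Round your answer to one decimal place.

70.8 dB(A)

Apply inverse-square spreading to bring every level to the receiver, then sum 10^(L/10).
forklift: 91 − 20·log₁₀(38.1/3.5) = 91 − 20.74 = 70.26 dB(A).
fan: 81 − 20·log₁₀(32.0/3.5) = 81 − 19.22 = 61.78 dB(A).
Σ 10^(L/10) = 1.213e+07 → L_total = 10·log₁₀(1.213e+07) = 70.84 dB(A).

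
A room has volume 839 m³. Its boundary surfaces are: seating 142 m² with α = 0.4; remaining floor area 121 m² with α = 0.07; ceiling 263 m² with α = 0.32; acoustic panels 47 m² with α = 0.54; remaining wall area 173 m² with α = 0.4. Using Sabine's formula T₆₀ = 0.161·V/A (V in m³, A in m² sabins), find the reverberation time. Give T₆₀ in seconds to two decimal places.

A = Σ Sᵢαᵢ = 142·0.4 + 121·0.07 + 263·0.32 + 47·0.54 + 173·0.4 = 244.01 m².
T₆₀ = 0.161·V/A = 0.161·839/244.01 = 0.554 s.

0.55 s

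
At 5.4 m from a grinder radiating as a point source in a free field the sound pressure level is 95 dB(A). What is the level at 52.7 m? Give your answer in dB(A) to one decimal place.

75.2 dB(A)

Point-source attenuation: ΔL = 20·log₁₀(r₂/r₁) = 20·log₁₀(52.7/5.4) = 19.788 dB.
L₂ = 95 − 20·log₁₀(52.7/5.4) = 95 − 19.788 = 75.21 dB(A).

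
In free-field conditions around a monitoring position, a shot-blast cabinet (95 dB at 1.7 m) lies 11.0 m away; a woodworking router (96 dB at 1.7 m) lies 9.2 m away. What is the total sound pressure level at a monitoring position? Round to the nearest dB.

83 dB

First find each source's level at the receiver (point-source: −20·log₁₀(r/r_ref)), then combine on an intensity basis.
shot-blast cabinet: 95 − 20·log₁₀(11.0/1.7) = 95 − 16.22 = 78.78 dB.
woodworking router: 96 − 20·log₁₀(9.2/1.7) = 96 − 14.67 = 81.33 dB.
Σ 10^(L/10) = 2.115e+08 → L_total = 10·log₁₀(2.115e+08) = 83.25 dB.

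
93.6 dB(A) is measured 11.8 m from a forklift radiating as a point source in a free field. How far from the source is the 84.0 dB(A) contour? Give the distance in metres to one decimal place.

For a point source L₁ − L₂ = 20·log₁₀(r₂/r₁), so r₂ = r₁·10^((L₁−L₂)/20).
r₂ = 11.8·10^((93.6−84.0)/20) = 11.8·10^(9.6/20) = 35.64 m.

35.6 m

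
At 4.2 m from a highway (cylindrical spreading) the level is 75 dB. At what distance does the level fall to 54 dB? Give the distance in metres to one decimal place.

528.7 m

The 21.0 dB drop corresponds to a distance ratio of 10^(21.0/10) for a line source.
r₂ = 4.2·10^((75−54)/10) = 4.2·10^(21.0/10) = 528.75 m.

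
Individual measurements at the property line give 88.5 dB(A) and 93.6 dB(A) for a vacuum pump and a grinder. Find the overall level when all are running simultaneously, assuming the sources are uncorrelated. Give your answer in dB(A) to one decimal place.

For uncorrelated sources the intensities add, so convert each level to linear form, sum, and take 10·log₁₀ of the total.
Σ 10^(L/10) = 10^(88.5/10) + 10^(93.6/10) = 2.999e+09.
L_total = 10·log₁₀(2.999e+09) = 94.77 dB(A).

94.8 dB(A)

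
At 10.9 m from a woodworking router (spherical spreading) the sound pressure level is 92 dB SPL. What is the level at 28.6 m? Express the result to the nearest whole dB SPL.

Point-source attenuation: ΔL = 20·log₁₀(r₂/r₁) = 20·log₁₀(28.6/10.9) = 8.379 dB.
L₂ = 92 − 20·log₁₀(28.6/10.9) = 92 − 8.379 = 83.62 dB SPL.

84 dB SPL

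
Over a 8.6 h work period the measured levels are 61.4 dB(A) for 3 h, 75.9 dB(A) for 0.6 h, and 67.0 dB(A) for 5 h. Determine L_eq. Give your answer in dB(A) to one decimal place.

67.9 dB(A)

L_eq = 10·log₁₀[(1/T)·Σ tᵢ·10^(Lᵢ/10)] with T = 8.6 h.
Σ tᵢ·10^(Lᵢ/10) = 3·10^(61.4/10) + 0.6·10^(75.9/10) + 5·10^(67.0/10) = 5.254e+07.
L_eq = 10·log₁₀(5.254e+07/8.6) = 67.86 dB(A).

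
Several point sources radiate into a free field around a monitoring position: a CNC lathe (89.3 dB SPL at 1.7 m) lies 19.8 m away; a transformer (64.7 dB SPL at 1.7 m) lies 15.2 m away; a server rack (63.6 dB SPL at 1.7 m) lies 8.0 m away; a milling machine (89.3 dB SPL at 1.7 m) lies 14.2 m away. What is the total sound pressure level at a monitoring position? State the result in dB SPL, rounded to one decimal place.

72.7 dB SPL

First find each source's level at the receiver (point-source: −20·log₁₀(r/r_ref)), then combine on an intensity basis.
CNC lathe: 89.3 − 20·log₁₀(19.8/1.7) = 89.3 − 21.32 = 67.98 dB SPL.
transformer: 64.7 − 20·log₁₀(15.2/1.7) = 64.7 − 19.03 = 45.67 dB SPL.
server rack: 63.6 − 20·log₁₀(8.0/1.7) = 63.6 − 13.45 = 50.15 dB SPL.
milling machine: 89.3 − 20·log₁₀(14.2/1.7) = 89.3 − 18.44 = 70.86 dB SPL.
Σ 10^(L/10) = 1.861e+07 → L_total = 10·log₁₀(1.861e+07) = 72.70 dB SPL.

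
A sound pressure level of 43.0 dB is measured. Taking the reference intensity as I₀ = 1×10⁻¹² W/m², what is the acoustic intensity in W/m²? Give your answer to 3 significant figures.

2.00e-08 W/m²

I/I₀ = 10^(43.0/10) = 1.995e+04, so I = 1.995e+04 × 10⁻¹² W/m².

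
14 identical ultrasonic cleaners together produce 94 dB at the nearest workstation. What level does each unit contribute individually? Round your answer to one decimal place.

82.5 dB

For N identical incoherent sources L_total = L₁ + 10·log₁₀ N, so L₁ = 94 − 10·log₁₀(14) = 94 − 11.461.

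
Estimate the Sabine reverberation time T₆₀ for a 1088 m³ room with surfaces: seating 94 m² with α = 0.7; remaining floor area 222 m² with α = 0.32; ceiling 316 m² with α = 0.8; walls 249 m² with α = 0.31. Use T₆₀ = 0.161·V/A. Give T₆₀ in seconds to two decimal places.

Total absorption A = 94·0.7 + 222·0.32 + 316·0.8 + 249·0.31 = 466.83 m² sabins.
T₆₀ = 0.161·V/A = 0.161·1088/466.83 = 0.375 s.

0.38 s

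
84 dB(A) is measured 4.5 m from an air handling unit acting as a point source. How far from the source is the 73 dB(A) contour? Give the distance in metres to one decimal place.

16.0 m

Point-source spreading drops the level by 20·log₁₀(r₂/r₁); inverting, r₂/r₁ = 10^(ΔL/20).
r₂ = 4.5·10^((84−73)/20) = 4.5·10^(11.0/20) = 15.97 m.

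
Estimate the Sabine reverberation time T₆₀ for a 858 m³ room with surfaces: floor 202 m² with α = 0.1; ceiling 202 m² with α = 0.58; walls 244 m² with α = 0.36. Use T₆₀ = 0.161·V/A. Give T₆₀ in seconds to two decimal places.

A = Σ Sᵢαᵢ = 202·0.1 + 202·0.58 + 244·0.36 = 225.20 m².
T₆₀ = 0.161·V/A = 0.161·858/225.20 = 0.613 s.

0.61 s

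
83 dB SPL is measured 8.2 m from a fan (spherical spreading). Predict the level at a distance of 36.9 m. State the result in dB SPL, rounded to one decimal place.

Spherical spreading from a point source gives a 20·log₁₀(r₂/r₁) drop.
L₂ = 83 − 20·log₁₀(36.9/8.2) = 83 − 13.064 = 69.94 dB SPL.

69.9 dB SPL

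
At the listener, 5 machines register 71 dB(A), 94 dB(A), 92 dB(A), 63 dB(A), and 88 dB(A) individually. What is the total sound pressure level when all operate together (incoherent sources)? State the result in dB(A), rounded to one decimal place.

For uncorrelated sources the intensities add, so convert each level to linear form, sum, and take 10·log₁₀ of the total.
Σ 10^(L/10) = 10^(71/10) + 10^(94/10) + 10^(92/10) + 10^(63/10) + 10^(88/10) = 4.742e+09.
L_total = 10·log₁₀(4.742e+09) = 96.76 dB(A).

96.8 dB(A)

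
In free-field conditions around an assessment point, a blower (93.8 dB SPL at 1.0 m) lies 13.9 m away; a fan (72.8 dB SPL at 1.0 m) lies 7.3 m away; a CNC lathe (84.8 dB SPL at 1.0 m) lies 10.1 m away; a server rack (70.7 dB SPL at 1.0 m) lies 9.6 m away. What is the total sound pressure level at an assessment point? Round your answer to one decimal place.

72.0 dB SPL

Apply inverse-square spreading to bring every level to the receiver, then sum 10^(L/10).
blower: 93.8 − 20·log₁₀(13.9/1.0) = 93.8 − 22.86 = 70.94 dB SPL.
fan: 72.8 − 20·log₁₀(7.3/1.0) = 72.8 − 17.27 = 55.53 dB SPL.
CNC lathe: 84.8 − 20·log₁₀(10.1/1.0) = 84.8 − 20.09 = 64.71 dB SPL.
server rack: 70.7 − 20·log₁₀(9.6/1.0) = 70.7 − 19.65 = 51.05 dB SPL.
Σ 10^(L/10) = 1.586e+07 → L_total = 10·log₁₀(1.586e+07) = 72.00 dB SPL.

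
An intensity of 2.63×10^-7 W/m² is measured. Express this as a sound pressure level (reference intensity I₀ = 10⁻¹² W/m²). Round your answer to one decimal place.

I/I₀ = 2.63×10^-7/10⁻¹² = 2.63×10^5, and L = 10·log₁₀(I/I₀).
L = 10·(0.4200 + 5) = 54.20 dB.

54.2 dB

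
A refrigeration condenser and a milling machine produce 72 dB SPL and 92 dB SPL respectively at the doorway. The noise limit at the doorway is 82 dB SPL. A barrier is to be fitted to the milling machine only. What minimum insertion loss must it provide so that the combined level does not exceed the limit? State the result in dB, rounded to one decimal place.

Everything except the milling machine sums to 10^(72/10) = 1.585e+07 in linear terms, 72.00 dB SPL.
The limit corresponds to 10^(82/10) = 1.585e+08; subtracting the fixed part leaves 1.426e+08 for the milling machine, i.e. 81.54 dB SPL.
Required insertion loss = 92 − 81.54 = 10.46 dB.

10.5 dB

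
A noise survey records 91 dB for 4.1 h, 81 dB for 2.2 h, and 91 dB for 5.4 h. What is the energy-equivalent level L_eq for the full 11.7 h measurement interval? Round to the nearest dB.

L_eq = 10·log₁₀[(1/T)·Σ tᵢ·10^(Lᵢ/10)] with T = 11.7 h.
Σ tᵢ·10^(Lᵢ/10) = 4.1·10^(91/10) + 2.2·10^(81/10) + 5.4·10^(91/10) = 1.224e+10.
L_eq = 10·log₁₀(1.224e+10/11.7) = 90.19 dB.

90 dB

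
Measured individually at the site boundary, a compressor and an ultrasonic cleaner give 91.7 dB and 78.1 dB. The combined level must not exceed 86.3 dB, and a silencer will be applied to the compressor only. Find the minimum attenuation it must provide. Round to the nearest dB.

6 dB

Fixed contribution from the other source: Σ 10^(L/10) = 10^(78.1/10) = 6.457e+07 (78.10 dB).
The limit corresponds to 10^(86.3/10) = 4.266e+08; subtracting the fixed part leaves 3.620e+08 for the compressor, i.e. 85.59 dB.
So the compressor must be reduced from 91.7 to 85.59 dB: IL = 6.11 dB.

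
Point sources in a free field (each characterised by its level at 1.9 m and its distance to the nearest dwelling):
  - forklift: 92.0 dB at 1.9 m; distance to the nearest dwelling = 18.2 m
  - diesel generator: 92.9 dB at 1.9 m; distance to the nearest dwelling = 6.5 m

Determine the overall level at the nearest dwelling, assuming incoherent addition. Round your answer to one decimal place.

82.6 dB

Apply inverse-square spreading to bring every level to the receiver, then sum 10^(L/10).
forklift: 92.0 − 20·log₁₀(18.2/1.9) = 92.0 − 19.63 = 72.37 dB.
diesel generator: 92.9 − 20·log₁₀(6.5/1.9) = 92.9 − 10.68 = 82.22 dB.
Σ 10^(L/10) = 1.839e+08 → L_total = 10·log₁₀(1.839e+08) = 82.65 dB.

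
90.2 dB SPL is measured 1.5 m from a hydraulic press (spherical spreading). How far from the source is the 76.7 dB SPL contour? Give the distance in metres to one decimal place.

The 13.5 dB drop corresponds to a distance ratio of 10^(13.5/20) for a point source.
r₂ = 1.5·10^((90.2−76.7)/20) = 1.5·10^(13.5/20) = 7.10 m.

7.1 m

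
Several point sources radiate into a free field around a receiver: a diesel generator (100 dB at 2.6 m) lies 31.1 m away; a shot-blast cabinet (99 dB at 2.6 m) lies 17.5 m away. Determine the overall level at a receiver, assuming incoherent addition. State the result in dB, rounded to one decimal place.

83.9 dB

First find each source's level at the receiver (point-source: −20·log₁₀(r/r_ref)), then combine on an intensity basis.
diesel generator: 100 − 20·log₁₀(31.1/2.6) = 100 − 21.56 = 78.44 dB.
shot-blast cabinet: 99 − 20·log₁₀(17.5/2.6) = 99 − 16.56 = 82.44 dB.
Σ 10^(L/10) = 2.452e+08 → L_total = 10·log₁₀(2.452e+08) = 83.90 dB.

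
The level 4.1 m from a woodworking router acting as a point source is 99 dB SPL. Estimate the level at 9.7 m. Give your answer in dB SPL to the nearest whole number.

For a point source, L₂ = L₁ − 20·log₁₀(r₂/r₁).
L₂ = 99 − 20·log₁₀(9.7/4.1) = 99 − 7.480 = 91.52 dB SPL.

92 dB SPL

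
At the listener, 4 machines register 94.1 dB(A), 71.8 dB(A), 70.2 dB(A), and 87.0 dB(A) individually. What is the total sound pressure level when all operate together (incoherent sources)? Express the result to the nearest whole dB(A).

95 dB(A)

For uncorrelated sources the intensities add, so convert each level to linear form, sum, and take 10·log₁₀ of the total.
Σ 10^(L/10) = 10^(94.1/10) + 10^(71.8/10) + 10^(70.2/10) + 10^(87.0/10) = 3.097e+09.
L_total = 10·log₁₀(3.097e+09) = 94.91 dB(A).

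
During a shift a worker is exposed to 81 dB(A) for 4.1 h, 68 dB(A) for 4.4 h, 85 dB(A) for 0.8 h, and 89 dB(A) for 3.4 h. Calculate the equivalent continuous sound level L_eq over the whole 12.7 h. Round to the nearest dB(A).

The energy average is taken in the linear domain: L_eq = 10·log₁₀[(Σ tᵢ·10^(Lᵢ/10))/T], T = 12.7 h.
Σ tᵢ·10^(Lᵢ/10) = 4.1·10^(81/10) + 4.4·10^(68/10) + 0.8·10^(85/10) + 3.4·10^(89/10) = 3.498e+09.
L_eq = 10·log₁₀(3.498e+09/12.7) = 84.40 dB(A).

84 dB(A)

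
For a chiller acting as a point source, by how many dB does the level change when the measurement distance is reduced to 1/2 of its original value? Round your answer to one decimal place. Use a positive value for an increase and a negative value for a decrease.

Point-source spreading: ΔL = −20·log₁₀(r₂/r₁).
ΔL = −20·log₁₀(0.5) = +6.02 dB.

+6.0 dB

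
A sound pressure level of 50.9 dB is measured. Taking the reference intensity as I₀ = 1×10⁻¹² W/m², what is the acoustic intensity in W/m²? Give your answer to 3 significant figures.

L = 10·log₁₀(I/I₀) ⇒ I = I₀·10^(L/10) = 10⁻¹² × 10^5.09.

1.23e-07 W/m²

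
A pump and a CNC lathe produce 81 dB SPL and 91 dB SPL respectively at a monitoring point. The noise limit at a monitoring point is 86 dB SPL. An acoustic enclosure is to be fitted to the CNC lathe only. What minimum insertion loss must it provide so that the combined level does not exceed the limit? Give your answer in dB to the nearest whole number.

7 dB

Everything except the CNC lathe sums to 10^(81/10) = 1.259e+08 in linear terms, 81.00 dB SPL.
To meet 86 dB SPL overall, the treated CNC lathe may contribute at most 10^(86/10) − 1.259e+08 = 2.722e+08, i.e. 84.35 dB SPL.
So the CNC lathe must be reduced from 91 to 84.35 dB SPL: IL = 6.65 dB.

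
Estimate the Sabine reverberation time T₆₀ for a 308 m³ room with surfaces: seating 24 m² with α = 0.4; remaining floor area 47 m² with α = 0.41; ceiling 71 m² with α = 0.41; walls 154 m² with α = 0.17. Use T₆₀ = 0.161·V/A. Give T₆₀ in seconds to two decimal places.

A = Σ Sᵢαᵢ = 24·0.4 + 47·0.41 + 71·0.41 + 154·0.17 = 84.16 m².
T₆₀ = 0.161·V/A = 0.161·308/84.16 = 0.589 s.

0.59 s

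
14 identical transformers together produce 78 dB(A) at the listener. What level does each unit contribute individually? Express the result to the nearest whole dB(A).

67 dB(A)

14 equal contributions raise the level by 10·log₁₀ 14 = 11.461 dB, so each unit alone gives 78 − 11.461.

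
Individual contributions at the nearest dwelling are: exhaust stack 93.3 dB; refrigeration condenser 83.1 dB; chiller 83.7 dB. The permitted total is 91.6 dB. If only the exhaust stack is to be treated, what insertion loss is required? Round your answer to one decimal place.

3.3 dB

The untreated sources together contribute 10^(83.1/10) + 10^(83.7/10) = 4.386e+08, i.e. 86.42 dB.
To meet 91.6 dB overall, the treated exhaust stack may contribute at most 10^(91.6/10) − 4.386e+08 = 1.007e+09, i.e. 90.03 dB.
So the exhaust stack must be reduced from 93.3 to 90.03 dB: IL = 3.27 dB.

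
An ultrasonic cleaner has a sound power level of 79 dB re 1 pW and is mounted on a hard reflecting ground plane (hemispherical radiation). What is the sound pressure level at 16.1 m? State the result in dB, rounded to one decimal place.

46.9 dB

The power spreads over a hemisphere of area 2π·r², so L_p = L_w − 10·log₁₀(2π·r²).
2π·r² = 1629 m², 10·log₁₀ of that is 32.118 dB.
L_p = 79 − 32.118 = 46.88 dB.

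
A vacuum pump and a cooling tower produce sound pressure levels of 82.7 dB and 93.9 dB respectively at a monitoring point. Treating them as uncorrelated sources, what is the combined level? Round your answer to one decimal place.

94.2 dB

Incoherent sources combine by intensity addition: L_total = 10·log₁₀(Σ 10^(L_i/10)).
Σ 10^(L/10) = 10^(82.7/10) + 10^(93.9/10) = 2.641e+09.
L_total = 10·log₁₀(2.641e+09) = 94.22 dB.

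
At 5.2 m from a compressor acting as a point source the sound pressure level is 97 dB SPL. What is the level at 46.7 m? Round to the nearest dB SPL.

78 dB SPL

For a point source, L₂ = L₁ − 20·log₁₀(r₂/r₁).
L₂ = 97 − 20·log₁₀(46.7/5.2) = 97 − 19.066 = 77.93 dB SPL.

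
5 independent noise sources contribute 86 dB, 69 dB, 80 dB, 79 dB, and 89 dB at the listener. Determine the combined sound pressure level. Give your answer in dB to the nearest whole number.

For uncorrelated sources the intensities add, so convert each level to linear form, sum, and take 10·log₁₀ of the total.
Σ 10^(L/10) = 10^(86/10) + 10^(69/10) + 10^(80/10) + 10^(79/10) + 10^(89/10) = 1.380e+09.
L_total = 10·log₁₀(1.380e+09) = 91.40 dB.

91 dB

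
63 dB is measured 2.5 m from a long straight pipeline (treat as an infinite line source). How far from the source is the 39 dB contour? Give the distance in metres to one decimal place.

628.0 m

For a line source L₁ − L₂ = 10·log₁₀(r₂/r₁), so r₂ = r₁·10^((L₁−L₂)/10).
r₂ = 2.5·10^((63−39)/10) = 2.5·10^(24.0/10) = 627.97 m.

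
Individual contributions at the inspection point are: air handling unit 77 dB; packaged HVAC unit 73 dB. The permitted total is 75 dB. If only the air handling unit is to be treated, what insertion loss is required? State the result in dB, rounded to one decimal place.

Everything except the air handling unit sums to 10^(73/10) = 1.995e+07 in linear terms, 73.00 dB.
The limit corresponds to 10^(75/10) = 3.162e+07; subtracting the fixed part leaves 1.167e+07 for the air handling unit, i.e. 70.67 dB.
So the air handling unit must be reduced from 77 to 70.67 dB: IL = 6.33 dB.

6.3 dB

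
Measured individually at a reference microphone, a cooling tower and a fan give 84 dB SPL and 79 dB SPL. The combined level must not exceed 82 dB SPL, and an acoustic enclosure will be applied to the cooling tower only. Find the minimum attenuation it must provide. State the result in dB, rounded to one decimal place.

The untreated sources together contribute 10^(79/10) = 7.943e+07, i.e. 79.00 dB SPL.
To meet 82 dB SPL overall, the treated cooling tower may contribute at most 10^(82/10) − 7.943e+07 = 7.906e+07, i.e. 78.98 dB SPL.
Required insertion loss = 84 − 78.98 = 5.02 dB.

5.0 dB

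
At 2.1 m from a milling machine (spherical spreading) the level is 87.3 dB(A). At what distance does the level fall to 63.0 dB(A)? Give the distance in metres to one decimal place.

The 24.3 dB drop corresponds to a distance ratio of 10^(24.3/20) for a point source.
r₂ = 2.1·10^((87.3−63.0)/20) = 2.1·10^(24.3/20) = 34.45 m.

34.5 m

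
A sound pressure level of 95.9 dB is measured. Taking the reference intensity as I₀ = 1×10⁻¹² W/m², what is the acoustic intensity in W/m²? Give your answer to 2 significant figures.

L = 10·log₁₀(I/I₀) ⇒ I = I₀·10^(L/10) = 10⁻¹² × 10^9.59.

0.0039 W/m²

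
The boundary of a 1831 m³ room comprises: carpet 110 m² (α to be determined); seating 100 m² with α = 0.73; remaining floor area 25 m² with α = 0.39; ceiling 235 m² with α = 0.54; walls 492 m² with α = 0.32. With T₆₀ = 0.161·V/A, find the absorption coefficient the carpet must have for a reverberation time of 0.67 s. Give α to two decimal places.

Required total absorption A = 0.161·1831/0.67 = 439.99 m².
Absorption from the other surfaces = 100·0.73 + 25·0.39 + 235·0.54 + 492·0.32 = 367.09 m², so the carpet must supply 72.90 m² over 110 m².
α = 72.90/110 = 0.663.

0.66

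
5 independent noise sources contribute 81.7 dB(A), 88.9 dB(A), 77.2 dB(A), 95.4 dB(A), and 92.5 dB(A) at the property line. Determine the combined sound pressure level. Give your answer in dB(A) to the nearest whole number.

98 dB(A)

For uncorrelated sources the intensities add, so convert each level to linear form, sum, and take 10·log₁₀ of the total.
Σ 10^(L/10) = 10^(81.7/10) + 10^(88.9/10) + 10^(77.2/10) + 10^(95.4/10) + 10^(92.5/10) = 6.222e+09.
L_total = 10·log₁₀(6.222e+09) = 97.94 dB(A).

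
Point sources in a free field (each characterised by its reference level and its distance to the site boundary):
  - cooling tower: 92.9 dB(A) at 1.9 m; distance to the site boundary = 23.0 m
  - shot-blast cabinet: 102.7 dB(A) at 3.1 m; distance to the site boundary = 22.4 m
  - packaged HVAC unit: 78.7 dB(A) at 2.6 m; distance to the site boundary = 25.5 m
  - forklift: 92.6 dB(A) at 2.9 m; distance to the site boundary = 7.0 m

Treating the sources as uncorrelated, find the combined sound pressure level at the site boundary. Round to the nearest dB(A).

Apply inverse-square spreading to bring every level to the receiver, then sum 10^(L/10).
cooling tower: 92.9 − 20·log₁₀(23.0/1.9) = 92.9 − 21.66 = 71.24 dB(A).
shot-blast cabinet: 102.7 − 20·log₁₀(22.4/3.1) = 102.7 − 17.18 = 85.52 dB(A).
packaged HVAC unit: 78.7 − 20·log₁₀(25.5/2.6) = 78.7 − 19.83 = 58.87 dB(A).
forklift: 92.6 − 20·log₁₀(7.0/2.9) = 92.6 − 7.65 = 84.95 dB(A).
Σ 10^(L/10) = 6.830e+08 → L_total = 10·log₁₀(6.830e+08) = 88.34 dB(A).

88 dB(A)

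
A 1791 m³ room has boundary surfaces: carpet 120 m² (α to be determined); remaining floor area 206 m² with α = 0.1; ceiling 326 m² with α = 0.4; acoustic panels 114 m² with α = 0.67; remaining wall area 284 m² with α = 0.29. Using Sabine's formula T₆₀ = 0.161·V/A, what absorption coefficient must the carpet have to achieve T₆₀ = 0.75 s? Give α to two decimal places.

0.62

Required total absorption A = 0.161·1791/0.75 = 384.47 m².
Absorption from the other surfaces = 206·0.1 + 326·0.4 + 114·0.67 + 284·0.29 = 309.74 m², so the carpet must supply 74.73 m² over 120 m².
α = 74.73/120 = 0.623.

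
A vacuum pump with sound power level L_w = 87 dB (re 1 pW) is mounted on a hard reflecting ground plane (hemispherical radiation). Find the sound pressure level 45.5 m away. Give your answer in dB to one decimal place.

The power spreads over a hemisphere of area 2π·r², so L_p = L_w − 10·log₁₀(2π·r²).
2π·r² = 1.301e+04 m², 10·log₁₀ of that is 41.142 dB.
L_p = 87 − 41.142 = 45.86 dB.

45.9 dB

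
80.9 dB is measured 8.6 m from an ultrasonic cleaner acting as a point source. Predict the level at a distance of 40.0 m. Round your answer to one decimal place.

67.5 dB

Spherical spreading from a point source gives a 20·log₁₀(r₂/r₁) drop.
L₂ = 80.9 − 20·log₁₀(40.0/8.6) = 80.9 − 13.351 = 67.55 dB.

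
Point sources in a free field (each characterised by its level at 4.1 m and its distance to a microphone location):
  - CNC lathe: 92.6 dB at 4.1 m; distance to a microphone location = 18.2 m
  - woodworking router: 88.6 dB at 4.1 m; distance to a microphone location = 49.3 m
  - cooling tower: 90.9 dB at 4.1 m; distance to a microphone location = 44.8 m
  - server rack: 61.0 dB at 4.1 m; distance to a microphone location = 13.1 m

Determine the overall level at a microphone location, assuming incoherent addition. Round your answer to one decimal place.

80.3 dB

First find each source's level at the receiver (point-source: −20·log₁₀(r/r_ref)), then combine on an intensity basis.
CNC lathe: 92.6 − 20·log₁₀(18.2/4.1) = 92.6 − 12.95 = 79.65 dB.
woodworking router: 88.6 − 20·log₁₀(49.3/4.1) = 88.6 − 21.60 = 67.00 dB.
cooling tower: 90.9 − 20·log₁₀(44.8/4.1) = 90.9 − 20.77 = 70.13 dB.
server rack: 61.0 − 20·log₁₀(13.1/4.1) = 61.0 − 10.09 = 50.91 dB.
Σ 10^(L/10) = 1.078e+08 → L_total = 10·log₁₀(1.078e+08) = 80.33 dB.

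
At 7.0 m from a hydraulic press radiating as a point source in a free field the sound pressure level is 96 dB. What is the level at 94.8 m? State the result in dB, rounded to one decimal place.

For a point source, L₂ = L₁ − 20·log₁₀(r₂/r₁).
L₂ = 96 − 20·log₁₀(94.8/7.0) = 96 − 22.634 = 73.37 dB.

73.4 dB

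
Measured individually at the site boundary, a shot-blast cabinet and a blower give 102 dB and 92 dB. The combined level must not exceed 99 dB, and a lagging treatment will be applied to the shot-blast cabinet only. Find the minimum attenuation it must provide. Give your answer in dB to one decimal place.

4.0 dB

Everything except the shot-blast cabinet sums to 10^(92/10) = 1.585e+09 in linear terms, 92.00 dB.
The limit corresponds to 10^(99/10) = 7.943e+09; subtracting the fixed part leaves 6.358e+09 for the shot-blast cabinet, i.e. 98.03 dB.
So the shot-blast cabinet must be reduced from 102 to 98.03 dB: IL = 3.97 dB.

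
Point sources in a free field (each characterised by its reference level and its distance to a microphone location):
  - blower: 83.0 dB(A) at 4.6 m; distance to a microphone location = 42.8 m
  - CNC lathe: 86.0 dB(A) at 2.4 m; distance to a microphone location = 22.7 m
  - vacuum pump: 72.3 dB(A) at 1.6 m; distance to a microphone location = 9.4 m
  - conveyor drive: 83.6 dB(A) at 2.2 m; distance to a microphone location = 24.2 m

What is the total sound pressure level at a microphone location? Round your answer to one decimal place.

69.6 dB(A)

Apply inverse-square spreading to bring every level to the receiver, then sum 10^(L/10).
blower: 83.0 − 20·log₁₀(42.8/4.6) = 83.0 − 19.37 = 63.63 dB(A).
CNC lathe: 86.0 − 20·log₁₀(22.7/2.4) = 86.0 − 19.52 = 66.48 dB(A).
vacuum pump: 72.3 − 20·log₁₀(9.4/1.6) = 72.3 − 15.38 = 56.92 dB(A).
conveyor drive: 83.6 − 20·log₁₀(24.2/2.2) = 83.6 − 20.83 = 62.77 dB(A).
Σ 10^(L/10) = 9.140e+06 → L_total = 10·log₁₀(9.140e+06) = 69.61 dB(A).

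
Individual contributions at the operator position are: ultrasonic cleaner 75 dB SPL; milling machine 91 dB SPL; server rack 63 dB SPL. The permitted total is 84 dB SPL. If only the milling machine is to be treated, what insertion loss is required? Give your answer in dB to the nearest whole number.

8 dB

Fixed contribution from the other sources: Σ 10^(L/10) = 10^(75/10) + 10^(63/10) = 3.362e+07 (75.27 dB SPL).
The limit corresponds to 10^(84/10) = 2.512e+08; subtracting the fixed part leaves 2.176e+08 for the milling machine, i.e. 83.38 dB SPL.
Required insertion loss = 91 − 83.38 = 7.62 dB.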